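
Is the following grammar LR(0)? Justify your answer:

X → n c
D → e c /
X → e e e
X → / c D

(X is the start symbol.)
A grammar is LR(0) if no state in the canonical LR(0) collection has:
  - both a shift item (dot before a terminal) and a complete item (shift-reduce conflict), or
  - two or more complete items (reduce-reduce conflict; the accept item [X' → X .] counts as a complete item here).

Augment with X' → X and build the canonical LR(0) collection (I0 = CLOSURE({[X' → . X]}), then GOTO on every symbol after a dot until no new states appear). It has 13 states:
  I0: { [X → . / c D], [X → . e e e], [X → . n c], [X' → . X] }  — shift
  I1: { [X → / . c D] }  — shift
  I2: { [X' → X .] }  — accept
  I3: { [X → e . e e] }  — shift
  I4: { [X → n . c] }  — shift
  I5: { [X → n c .] }  — reduce
  I6: { [X → e e . e] }  — shift
  I7: { [X → e e e .] }  — reduce
  I8: { [D → . e c /], [X → / c . D] }  — shift
  I9: { [X → / c D .] }  — reduce
  I10: { [D → e . c /] }  — shift
  I11: { [D → e c . /] }  — shift
  I12: { [D → e c / .] }  — reduce

Every state is either a pure shift/goto state or contains exactly one complete item and nothing to shift — no conflicts. The grammar is LR(0).

Answer: Yes, the grammar is LR(0)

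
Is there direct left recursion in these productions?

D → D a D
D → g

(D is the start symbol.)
Yes, D is left-recursive

Direct left recursion occurs when N → N α for some non-terminal N (the right-hand side begins with the left-hand side itself).

D → D a D: LEFT RECURSIVE (starts with D)
D → g: starts with g

The grammar has direct left recursion on: D.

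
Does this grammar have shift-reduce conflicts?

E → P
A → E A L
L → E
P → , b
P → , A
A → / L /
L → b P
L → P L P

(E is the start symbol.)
Yes — I11: [E → P .] vs [L → . b P]

A shift-reduce conflict occurs when an LR(0) state has both:
  - a complete (reduce) item [A → α .] (dot at the end), and
  - a shift item [B → β . c γ] (dot before a terminal).

Augment with E' → E and build the canonical LR(0) collection (I0 = CLOSURE({[E' → . E]}), then GOTO on every symbol after a dot until no new states appear). It has 18 states:
  I0: { [E → . P], [E' → . E], [P → . , A], [P → . , b] }  — shift
  I1: { [A → . / L /], [A → . E A L], [E → . P], [P → , . A], [P → , . b], [P → . , A], [P → . , b] }  — shift
  I2: { [E' → E .] }  — accept
  I3: { [E → P .] }  — reduce
  I4: { [A → / . L /], [E → . P], [L → . E], [L → . P L P], [L → . b P], [P → . , A], [P → . , b] }  — shift
  I5: { [P → , A .] }  — reduce
  I6: { [A → . / L /], [A → . E A L], [A → E . A L], [E → . P], [P → . , A], [P → . , b] }  — shift
  I7: { [P → , b .] }  — reduce
  I8: { [A → E A . L], [E → . P], [L → . E], [L → . P L P], [L → . b P], [P → . , A], [P → . , b] }  — shift
  I9: { [L → E .] }  — reduce
  I10: { [A → E A L .] }  — reduce
  I11: { [E → . P], [E → P .], [L → . E], [L → . P L P], [L → . b P], [L → P . L P], [P → . , A], [P → . , b] }  — shift, reduce
  I12: { [L → b . P], [P → . , A], [P → . , b] }  — shift
  I13: { [L → b P .] }  — reduce
  I14: { [L → P L . P], [P → . , A], [P → . , b] }  — shift
  I15: { [L → P L P .] }  — reduce
  I16: { [A → / L . /] }  — shift
  I17: { [A → / L / .] }  — reduce

I11 contains reduce item [E → P .] and shift items [L → . b P], [P → . , A], [P → . , b] — shift-reduce conflict.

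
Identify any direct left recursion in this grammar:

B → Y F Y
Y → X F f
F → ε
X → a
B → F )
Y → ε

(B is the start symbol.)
No direct left recursion

B → Y F Y: starts with Y
Y → X F f: starts with X
F → ε: starts with ε
X → a: starts with a
B → F ): starts with F
Y → ε: starts with ε

No direct left recursion found.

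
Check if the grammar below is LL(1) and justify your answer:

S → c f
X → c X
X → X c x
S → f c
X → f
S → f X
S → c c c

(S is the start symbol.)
Relevant sets:
  FIRST(X) = { 'c', 'f' }

For S:
  PREDICT(S → c f) = { 'c' }
  PREDICT(S → f c) = { 'f' }
  PREDICT(S → f X) = { 'f' }
  PREDICT(S → c c c) = { 'c' }
For X:
  PREDICT(X → c X) = { 'c' }
  PREDICT(X → X c x) = { 'c', 'f' }
  PREDICT(X → f) = { 'f' }

Conflict found: Predict set conflict for S: { 'c' }
The grammar is NOT LL(1).

Answer: No. Predict set conflict for S: { 'c' }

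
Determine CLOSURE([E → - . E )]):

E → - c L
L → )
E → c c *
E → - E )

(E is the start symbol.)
{ [E → - . E )], [E → . - E )], [E → . - c L], [E → . c c *] }

Start with: [E → - . E )]
  [E → - . E )] has the dot before E: add [E → . - c L], [E → . c c *], [E → . - E )]
No further items can be added.

CLOSURE = { [E → - . E )], [E → . - E )], [E → . - c L], [E → . c c *] }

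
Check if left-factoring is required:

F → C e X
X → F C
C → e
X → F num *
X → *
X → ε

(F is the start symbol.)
Yes, X has productions with common prefix 'F'

Left-factoring is needed when two productions for the same non-terminal
share a common prefix on the right-hand side.

Productions for X:
  X → F C
  X → F num *
  X → *
  X → ε

Found common prefix 'F' in productions for X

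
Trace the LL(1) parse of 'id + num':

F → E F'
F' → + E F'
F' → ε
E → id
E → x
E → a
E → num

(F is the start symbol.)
LL(1) parsing maintains a stack (initially the start symbol over $) and the input. At each step: if the stack top is a terminal, match it against the current input token; if it is a non-terminal N, replace it with the RHS of M[N, lookahead] (the unique production whose predict set contains the lookahead).

Stack is shown with the top on the left.

Stack     Input       Action
----------------------------
F $       id + num $  output F → E F'
E F' $    id + num $  output E → id
id F' $   id + num $  match 'id'
F' $      + num $     output F' → + E F'
+ E F' $  + num $     match '+'
E F' $    num $       output E → num
num F' $  num $       match 'num'
F' $      $           output F' → ε
$         $           accept

The string is accepted.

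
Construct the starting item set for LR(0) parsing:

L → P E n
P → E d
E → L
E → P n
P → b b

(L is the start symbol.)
{ [E → . L], [E → . P n], [L → . P E n], [L' → . L], [P → . E d], [P → . b b] }

First, augment the grammar with L' → L
I₀ = CLOSURE({ [L' → . L] }):
  [L' → . L] has the dot before L: add [L → . P E n]
  [L → . P E n] has the dot before P: add [P → . E d], [P → . b b]
  [P → . E d] has the dot before E: add [E → . L], [E → . P n]
No further items can be added.

I₀ = { [E → . L], [E → . P n], [L → . P E n], [L' → . L], [P → . E d], [P → . b b] }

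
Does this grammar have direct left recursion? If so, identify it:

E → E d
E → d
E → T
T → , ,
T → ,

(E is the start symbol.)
Direct left recursion occurs when N → N α for some non-terminal N (the right-hand side begins with the left-hand side itself).

E → E d: LEFT RECURSIVE (starts with E)
E → d: starts with d
E → T: starts with T
T → , ,: starts with ','
T → ,: starts with ','

The grammar has direct left recursion on: E.

Answer: Yes, E is left-recursive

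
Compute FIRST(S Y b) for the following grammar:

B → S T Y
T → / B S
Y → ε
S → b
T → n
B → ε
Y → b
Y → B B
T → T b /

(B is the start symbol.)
FIRST sets of the non-terminals involved (from the grammar, by fixed-point iteration):
  FIRST(S) = { 'b' }

To compute FIRST(S Y b), process the symbols left to right:
Symbol S is a non-terminal. Add FIRST(S) \ {ε} = { 'b' }
S is not nullable (ε ∉ FIRST(S)), so stop here.
FIRST(S Y b) = { 'b' }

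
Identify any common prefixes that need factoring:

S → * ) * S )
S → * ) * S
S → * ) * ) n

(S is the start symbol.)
Left-factoring is needed when two productions for the same non-terminal
share a common prefix on the right-hand side.

Productions for S:
  S → * ) * S )
  S → * ) * S
  S → * ) * ) n

Found common prefix '* ) *' in productions for S

Answer: Yes, S has productions with common prefix '* ) *'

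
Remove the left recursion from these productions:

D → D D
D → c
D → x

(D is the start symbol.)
D → c D'
D → x D'
D' → D D'
D' → ε

D is directly left-recursive. The standard transformation for
  A → A α₁ | ... | A α_m | β₁ | ... | β_n
is
  A  → β₁ A' | ... | β_n A'
  A' → α₁ A' | ... | α_m A' | ε

D → c becomes D → c D'
D → x becomes D → x D'
D → D D becomes D' → D D'
Add D' → ε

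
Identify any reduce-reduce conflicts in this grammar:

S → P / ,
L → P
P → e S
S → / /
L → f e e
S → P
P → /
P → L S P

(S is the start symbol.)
A reduce-reduce conflict occurs when an LR(0) state has two complete items [A → α .] and [B → β .] — both call for a reduction, and with no lookahead the parser cannot choose between them.

Augment with S' → S and build the canonical LR(0) collection (I0 = CLOSURE({[S' → . S]}), then GOTO on every symbol after a dot until no new states appear). It has 16 states:
  I0: { [L → . P], [L → . f e e], [P → . /], [P → . L S P], [P → . e S], [S → . / /], [S → . P / ,], [S → . P], [S' → . S] }  — shift
  I1: { [P → / .], [S → / . /] }  — shift, reduce
  I2: { [L → . P], [L → . f e e], [P → . /], [P → . L S P], [P → . e S], [P → L . S P], [S → . / /], [S → . P / ,], [S → . P] }  — shift
  I3: { [L → P .], [S → P . / ,], [S → P .] }  — shift, 2 reduces
  I4: { [S' → S .] }  — accept
  I5: { [L → . P], [L → . f e e], [P → . /], [P → . L S P], [P → . e S], [P → e . S], [S → . / /], [S → . P / ,], [S → . P] }  — shift
  I6: { [L → f . e e] }  — shift
  I7: { [L → f e . e] }  — shift
  I8: { [L → f e e .] }  — reduce
  I9: { [P → e S .] }  — reduce
  I10: { [S → P / . ,] }  — shift
  I11: { [S → P / , .] }  — reduce
  I12: { [L → . P], [L → . f e e], [P → . /], [P → . L S P], [P → . e S], [P → L S . P] }  — shift
  I13: { [P → / .] }  — reduce
  I14: { [L → P .], [P → L S P .] }  — 2 reduces
  I15: { [S → / / .] }  — reduce

I3 contains complete items [L → P .], [S → P .] — reduce-reduce conflict.
I14 contains complete items [L → P .], [P → L S P .] — reduce-reduce conflict.

Answer: Yes — I3: [L → P .] vs [S → P .]; I14: [L → P .] vs [P → L S P .]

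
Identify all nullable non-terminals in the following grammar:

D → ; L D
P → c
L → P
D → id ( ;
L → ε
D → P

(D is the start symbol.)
ε-productions: L → ε
So L is immediately nullable.
No further non-terminal can be added: every production for the remaining non-terminals contains a terminal or a non-nullable non-terminal.
Nullable = { 'L' }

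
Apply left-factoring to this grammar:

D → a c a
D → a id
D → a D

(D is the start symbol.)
D → a D'
D' → c a
D' → id
D' → D

Left-factoring transforms A → αβ₁ | αβ₂ into A → αA' and A' → β₁ | β₂
(α is the longest common prefix among the alternatives). Repeat until
no nonterminal has two alternatives with a common prefix.

Round 1: D has alternatives sharing prefix 'a'. Introduce D': D → a D'
  Add: D' → c a
  Add: D' → id
  Add: D' → D

No remaining common prefixes — done.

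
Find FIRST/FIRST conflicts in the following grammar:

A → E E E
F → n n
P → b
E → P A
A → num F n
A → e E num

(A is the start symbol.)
A FIRST/FIRST conflict occurs when two productions N → α and N → β for the same non-terminal have FIRST(α) ∩ FIRST(β) ≠ ∅ (with ε ∈ FIRST of a nullable right-hand side, so two nullable alternatives also conflict).

FIRST sets of the non-terminals at (or reachable through a nullable prefix from) the front of some alternative:
  FIRST(E) = { 'b' }

Productions for A:
  A → E E E: FIRST = { 'b' }
  A → num F n: FIRST = { 'num' }
  A → e E num: FIRST = { 'e' }
F, P, E have only one production, so no FIRST/FIRST conflict is possible there.

All alternatives of each non-terminal have pairwise disjoint FIRST sets.

Answer: No FIRST/FIRST conflicts.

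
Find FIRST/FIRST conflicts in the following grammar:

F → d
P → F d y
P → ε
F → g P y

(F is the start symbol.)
No FIRST/FIRST conflicts.

FIRST sets of the non-terminals at (or reachable through a nullable prefix from) the front of some alternative:
  FIRST(F) = { 'd', 'g' }

Productions for F:
  F → d: FIRST = { 'd' }
  F → g P y: FIRST = { 'g' }
Productions for P:
  P → F d y: FIRST = { 'd', 'g' }
  P → ε: FIRST = { ε }

All alternatives of each non-terminal have pairwise disjoint FIRST sets.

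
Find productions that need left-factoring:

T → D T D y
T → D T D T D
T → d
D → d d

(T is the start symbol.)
Left-factoring is needed when two productions for the same non-terminal
share a common prefix on the right-hand side.

Productions for T:
  T → D T D y
  T → D T D T D
  T → d

Found common prefix 'D T D' in productions for T

Answer: Yes, T has productions with common prefix 'D T D'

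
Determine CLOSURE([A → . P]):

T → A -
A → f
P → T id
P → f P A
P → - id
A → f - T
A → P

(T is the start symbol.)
To compute CLOSURE, for each item [A → α.Bβ] where B is a non-terminal, add [B → .γ] for all productions B → γ; repeat for the newly added items until nothing changes.

Start with: [A → . P]
  [A → . P] has the dot before P: add [P → . T id], [P → . f P A], [P → . - id]
  [P → . T id] has the dot before T: add [T → . A -]
  [T → . A -] has the dot before A: add [A → . f], [A → . f - T]
No further items can be added.

CLOSURE = { [A → . P], [A → . f - T], [A → . f], [P → . - id], [P → . T id], [P → . f P A], [T → . A -] }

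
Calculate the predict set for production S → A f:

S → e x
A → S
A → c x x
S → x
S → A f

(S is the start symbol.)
{ 'c', 'e', 'x' }

PREDICT(S → A f) = (FIRST(RHS) \ {ε}) ∪ (FOLLOW(S) if ε ∈ FIRST(RHS), i.e. RHS ⇒* ε)
FIRST(A) = { 'c', 'e', 'x' }
FIRST(A f) = { 'c', 'e', 'x' }
ε ∉ FIRST(A f), so FOLLOW(S) is not added.
PREDICT(S → A f) = { 'c', 'e', 'x' }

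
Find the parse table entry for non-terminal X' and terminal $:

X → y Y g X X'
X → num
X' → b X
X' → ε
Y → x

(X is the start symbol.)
To find M[X', $], we find productions for X' where $ is in the predict set (PREDICT(N → α) = (FIRST(α) \ {ε}) ∪ (FOLLOW(N) if α ⇒* ε)).

Relevant sets:
  FOLLOW(X') = { $, 'b' }

X' → b X: PREDICT = { 'b' }
X' → ε: PREDICT = { $, 'b' }
  $ is in predict set, so this production goes in M[X', $]

M[X', $] = X' → ε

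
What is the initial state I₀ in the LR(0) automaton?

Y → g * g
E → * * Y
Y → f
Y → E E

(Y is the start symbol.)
First, augment the grammar with Y' → Y
I₀ = CLOSURE({ [Y' → . Y] }):
  [Y' → . Y] has the dot before Y: add [Y → . g * g], [Y → . f], [Y → . E E]
  [Y → . E E] has the dot before E: add [E → . * * Y]
No further items can be added.

I₀ = { [E → . * * Y], [Y → . E E], [Y → . f], [Y → . g * g], [Y' → . Y] }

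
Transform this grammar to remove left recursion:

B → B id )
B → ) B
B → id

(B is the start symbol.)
B → ) B B'
B → id B'
B' → id ) B'
B' → ε

B is directly left-recursive. The standard transformation for
  A → A α₁ | ... | A α_m | β₁ | ... | β_n
is
  A  → β₁ A' | ... | β_n A'
  A' → α₁ A' | ... | α_m A' | ε

B → ) B becomes B → ) B B'
B → id becomes B → id B'
B → B id ) becomes B' → id ) B'
Add B' → ε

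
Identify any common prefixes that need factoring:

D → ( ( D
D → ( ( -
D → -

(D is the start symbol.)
Yes, D has productions with common prefix '( ('

Left-factoring is needed when two productions for the same non-terminal
share a common prefix on the right-hand side.

Productions for D:
  D → ( ( D
  D → ( ( -
  D → -

Found common prefix '( (' in productions for D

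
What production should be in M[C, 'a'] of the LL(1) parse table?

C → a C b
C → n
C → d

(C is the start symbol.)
To find M[C, 'a'], we find productions for C where 'a' is in the predict set (PREDICT(N → α) = (FIRST(α) \ {ε}) ∪ (FOLLOW(N) if α ⇒* ε)).

C → a C b: PREDICT = { 'a' }
  'a' is in predict set, so this production goes in M[C, 'a']
C → n: PREDICT = { 'n' }
C → d: PREDICT = { 'd' }

M[C, 'a'] = C → a C b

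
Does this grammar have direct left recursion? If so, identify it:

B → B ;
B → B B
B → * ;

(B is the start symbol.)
Yes, B is left-recursive

Direct left recursion occurs when N → N α for some non-terminal N (the right-hand side begins with the left-hand side itself).

B → B ;: LEFT RECURSIVE (starts with B)
B → B B: LEFT RECURSIVE (starts with B)
B → * ;: starts with '*'

The grammar has direct left recursion on: B.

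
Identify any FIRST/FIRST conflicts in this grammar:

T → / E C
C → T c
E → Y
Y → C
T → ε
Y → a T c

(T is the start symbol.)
No FIRST/FIRST conflicts.

FIRST sets of the non-terminals at (or reachable through a nullable prefix from) the front of some alternative:
  FIRST(C) = { '/', 'c' }

Productions for T:
  T → / E C: FIRST = { '/' }
  T → ε: FIRST = { ε }
Productions for Y:
  Y → C: FIRST = { '/', 'c' }
  Y → a T c: FIRST = { 'a' }
C, E have only one production, so no FIRST/FIRST conflict is possible there.

All alternatives of each non-terminal have pairwise disjoint FIRST sets.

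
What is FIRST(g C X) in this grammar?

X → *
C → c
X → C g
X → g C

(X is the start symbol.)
{ 'g' }

To compute FIRST(g C X), process the symbols left to right:
Symbol g is a terminal. Add 'g' and stop.
FIRST(g C X) = { 'g' }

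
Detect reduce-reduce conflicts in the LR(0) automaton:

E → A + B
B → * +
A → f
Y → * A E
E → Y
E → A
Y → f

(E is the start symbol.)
Augment with E' → E and build the canonical LR(0) collection (I0 = CLOSURE({[E' → . E]}), then GOTO on every symbol after a dot until no new states appear). It has 13 states:
  I0: { [A → . f], [E → . A + B], [E → . A], [E → . Y], [E' → . E], [Y → . * A E], [Y → . f] }  — shift
  I1: { [A → . f], [Y → * . A E] }  — shift
  I2: { [E → A . + B], [E → A .] }  — shift, reduce
  I3: { [E' → E .] }  — accept
  I4: { [E → Y .] }  — reduce
  I5: { [A → f .], [Y → f .] }  — 2 reduces
  I6: { [B → . * +], [E → A + . B] }  — shift
  I7: { [B → * . +] }  — shift
  I8: { [E → A + B .] }  — reduce
  I9: { [B → * + .] }  — reduce
  I10: { [A → . f], [E → . A + B], [E → . A], [E → . Y], [Y → * A . E], [Y → . * A E], [Y → . f] }  — shift
  I11: { [A → f .] }  — reduce
  I12: { [Y → * A E .] }  — reduce

I5 contains complete items [A → f .], [Y → f .] — reduce-reduce conflict.

Answer: Yes — I5: [A → f .] vs [Y → f .]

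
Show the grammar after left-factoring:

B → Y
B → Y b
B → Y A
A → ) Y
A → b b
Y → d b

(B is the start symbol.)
Left-factoring transforms A → αβ₁ | αβ₂ into A → αA' and A' → β₁ | β₂
(α is the longest common prefix among the alternatives). Repeat until
no nonterminal has two alternatives with a common prefix.

Round 1: B has alternatives sharing prefix 'Y'. Introduce B': B → Y B'
  Add: B' → ε
  Add: B' → b
  Add: B' → A

No remaining common prefixes — done.

Resulting grammar:
B → Y B'
B' → ε
B' → b
B' → A
A → ) Y
A → b b
Y → d b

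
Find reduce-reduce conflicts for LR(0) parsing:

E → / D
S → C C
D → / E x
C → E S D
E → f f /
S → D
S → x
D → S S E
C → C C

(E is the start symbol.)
Yes — I8: [E → / D .] vs [S → D .]; I16: [C → E S D .] vs [S → D .]; I17: [C → C C .] vs [S → C C .]; I20: [D → / E x .] vs [S → x .]

Augment with E' → E and build the canonical LR(0) collection (I0 = CLOSURE({[E' → . E]}), then GOTO on every symbol after a dot until no new states appear). It has 21 states:
  I0: { [E → . / D], [E → . f f /], [E' → . E] }  — shift
  I1: { [C → . C C], [C → . E S D], [D → . / E x], [D → . S S E], [E → . / D], [E → . f f /], [E → / . D], [S → . C C], [S → . D], [S → . x] }  — shift
  I2: { [E' → E .] }  — accept
  I3: { [E → f . f /] }  — shift
  I4: { [E → f f . /] }  — shift
  I5: { [E → f f / .] }  — reduce
  I6: { [C → . C C], [C → . E S D], [D → . / E x], [D → . S S E], [D → / . E x], [E → . / D], [E → . f f /], [E → / . D], [S → . C C], [S → . D], [S → . x] }  — shift
  I7: { [C → . C C], [C → . E S D], [C → C . C], [E → . / D], [E → . f f /], [S → C . C] }  — shift
  I8: { [E → / D .], [S → D .] }  — 2 reduces
  I9: { [C → . C C], [C → . E S D], [C → E . S D], [D → . / E x], [D → . S S E], [E → . / D], [E → . f f /], [S → . C C], [S → . D], [S → . x] }  — shift
  I10: { [C → . C C], [C → . E S D], [D → . / E x], [D → . S S E], [D → S . S E], [E → . / D], [E → . f f /], [S → . C C], [S → . D], [S → . x] }  — shift
  I11: { [S → x .] }  — reduce
  I12: { [S → D .] }  — reduce
  I13: { [C → . C C], [C → . E S D], [D → . / E x], [D → . S S E], [D → S . S E], [D → S S . E], [E → . / D], [E → . f f /], [S → . C C], [S → . D], [S → . x] }  — shift
  I14: { [C → . C C], [C → . E S D], [C → E . S D], [D → . / E x], [D → . S S E], [D → S S E .], [E → . / D], [E → . f f /], [S → . C C], [S → . D], [S → . x] }  — shift, reduce
  I15: { [C → . C C], [C → . E S D], [C → E S . D], [D → . / E x], [D → . S S E], [D → S . S E], [E → . / D], [E → . f f /], [S → . C C], [S → . D], [S → . x] }  — shift
  I16: { [C → E S D .], [S → D .] }  — 2 reduces
  I17: { [C → . C C], [C → . E S D], [C → C . C], [C → C C .], [E → . / D], [E → . f f /], [S → C C .] }  — shift, 2 reduces
  I18: { [C → . C C], [C → . E S D], [C → C . C], [C → C C .], [E → . / D], [E → . f f /] }  — shift, reduce
  I19: { [C → . C C], [C → . E S D], [C → E . S D], [D → . / E x], [D → . S S E], [D → / E . x], [E → . / D], [E → . f f /], [S → . C C], [S → . D], [S → . x] }  — shift
  I20: { [D → / E x .], [S → x .] }  — 2 reduces

I8 contains complete items [E → / D .], [S → D .] — reduce-reduce conflict.
I16 contains complete items [C → E S D .], [S → D .] — reduce-reduce conflict.
I17 contains complete items [C → C C .], [S → C C .] — reduce-reduce conflict.
I20 contains complete items [D → / E x .], [S → x .] — reduce-reduce conflict.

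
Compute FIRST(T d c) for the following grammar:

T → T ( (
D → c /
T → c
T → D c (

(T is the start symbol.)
{ 'c' }

FIRST sets of the non-terminals involved (from the grammar, by fixed-point iteration):
  FIRST(T) = { 'c' }

To compute FIRST(T d c), process the symbols left to right:
Symbol T is a non-terminal. Add FIRST(T) \ {ε} = { 'c' }
T is not nullable (ε ∉ FIRST(T)), so stop here.
FIRST(T d c) = { 'c' }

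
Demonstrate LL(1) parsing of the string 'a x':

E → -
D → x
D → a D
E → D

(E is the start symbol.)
Stack is shown with the top on the left.

Stack  Input  Action
--------------------
E $    a x $  output E → D
D $    a x $  output D → a D
a D $  a x $  match 'a'
D $    x $    output D → x
x $    x $    match 'x'
$      $      accept

The string is accepted.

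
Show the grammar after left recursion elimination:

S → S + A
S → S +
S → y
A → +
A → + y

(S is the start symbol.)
S is directly left-recursive. The standard transformation for
  A → A α₁ | ... | A α_m | β₁ | ... | β_n
is
  A  → β₁ A' | ... | β_n A'
  A' → α₁ A' | ... | α_m A' | ε

S → y becomes S → y S'
S → S + A becomes S' → + A S'
S → S + becomes S' → + S'
Add S' → ε

Productions for other non-terminals are unchanged:
  A → +
  A → + y

Resulting grammar:
S → y S'
S' → + A S'
S' → + S'
S' → ε
A → +
A → + y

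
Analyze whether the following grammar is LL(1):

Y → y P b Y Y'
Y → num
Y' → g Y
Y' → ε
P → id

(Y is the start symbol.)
A grammar is LL(1) if for each non-terminal N with multiple productions, the predict sets of those productions are pairwise disjoint, where PREDICT(N → α) = (FIRST(α) \ {ε}) ∪ (FOLLOW(N) if α ⇒* ε).

Relevant sets:
  FOLLOW(Y') = { $, 'g' }

For Y:
  PREDICT(Y → y P b Y Y') = { 'y' }
  PREDICT(Y → num) = { 'num' }
For Y':
  PREDICT(Y' → g Y) = { 'g' }
  PREDICT(Y' → ε) = { $, 'g' }
P has a single production, so nothing to check there.

Conflict found: Predict set conflict for Y': { 'g' }
The grammar is NOT LL(1).

Answer: No. Predict set conflict for Y': { 'g' }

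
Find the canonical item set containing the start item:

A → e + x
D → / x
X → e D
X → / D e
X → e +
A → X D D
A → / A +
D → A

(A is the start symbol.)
{ [A → . / A +], [A → . X D D], [A → . e + x], [A' → . A], [X → . / D e], [X → . e +], [X → . e D] }

First, augment the grammar with A' → A
I₀ = CLOSURE({ [A' → . A] }):
  [A' → . A] has the dot before A: add [A → . e + x], [A → . X D D], [A → . / A +]
  [A → . X D D] has the dot before X: add [X → . e D], [X → . / D e], [X → . e +]
No further items can be added.

I₀ = { [A → . / A +], [A → . X D D], [A → . e + x], [A' → . A], [X → . / D e], [X → . e +], [X → . e D] }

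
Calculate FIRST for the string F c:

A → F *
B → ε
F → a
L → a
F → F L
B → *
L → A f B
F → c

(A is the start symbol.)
FIRST sets of the non-terminals involved (from the grammar, by fixed-point iteration):
  FIRST(F) = { 'a', 'c' }

To compute FIRST(F c), process the symbols left to right:
Symbol F is a non-terminal. Add FIRST(F) \ {ε} = { 'a', 'c' }
F is not nullable (ε ∉ FIRST(F)), so stop here.
FIRST(F c) = { 'a', 'c' }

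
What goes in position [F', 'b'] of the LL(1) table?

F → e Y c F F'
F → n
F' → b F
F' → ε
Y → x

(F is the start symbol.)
To find M[F', 'b'], we find productions for F' where 'b' is in the predict set (PREDICT(N → α) = (FIRST(α) \ {ε}) ∪ (FOLLOW(N) if α ⇒* ε)).

Relevant sets:
  FOLLOW(F') = { $, 'b' }

F' → b F: PREDICT = { 'b' }
  'b' is in predict set, so this production goes in M[F', 'b']
F' → ε: PREDICT = { $, 'b' }
  'b' is in predict set, so this production goes in M[F', 'b']

M[F', 'b'] = F' → b F, F' → ε  (a multiply-defined cell — the grammar is not LL(1))

Answer: F' → b F, F' → ε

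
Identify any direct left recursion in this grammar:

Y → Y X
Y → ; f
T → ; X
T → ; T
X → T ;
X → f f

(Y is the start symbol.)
Direct left recursion occurs when N → N α for some non-terminal N (the right-hand side begins with the left-hand side itself).

Y → Y X: LEFT RECURSIVE (starts with Y)
Y → ; f: starts with ';'
T → ; X: starts with ';'
T → ; T: starts with ';'
X → T ;: starts with T
X → f f: starts with f

The grammar has direct left recursion on: Y.

Answer: Yes, Y is left-recursive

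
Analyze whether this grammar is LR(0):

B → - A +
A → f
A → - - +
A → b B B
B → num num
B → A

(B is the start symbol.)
A grammar is LR(0) if no state in the canonical LR(0) collection has:
  - both a shift item (dot before a terminal) and a complete item (shift-reduce conflict), or
  - two or more complete items (reduce-reduce conflict; the accept item [B' → B .] counts as a complete item here).

Augment with B' → B and build the canonical LR(0) collection (I0 = CLOSURE({[B' → . B]}), then GOTO on every symbol after a dot until no new states appear). It has 15 states:
  I0: { [A → . - - +], [A → . b B B], [A → . f], [B → . - A +], [B → . A], [B → . num num], [B' → . B] }  — shift
  I1: { [A → - . - +], [A → . - - +], [A → . b B B], [A → . f], [B → - . A +] }  — shift
  I2: { [B → A .] }  — reduce
  I3: { [B' → B .] }  — accept
  I4: { [A → . - - +], [A → . b B B], [A → . f], [A → b . B B], [B → . - A +], [B → . A], [B → . num num] }  — shift
  I5: { [A → f .] }  — reduce
  I6: { [B → num . num] }  — shift
  I7: { [B → num num .] }  — reduce
  I8: { [A → . - - +], [A → . b B B], [A → . f], [A → b B . B], [B → . - A +], [B → . A], [B → . num num] }  — shift
  I9: { [A → b B B .] }  — reduce
  I10: { [A → - - . +], [A → - . - +] }  — shift
  I11: { [B → - A . +] }  — shift
  I12: { [B → - A + .] }  — reduce
  I13: { [A → - - + .] }  — reduce
  I14: { [A → - - . +] }  — shift

Every state is either a pure shift/goto state or contains exactly one complete item and nothing to shift — no conflicts. The grammar is LR(0).

Answer: Yes, the grammar is LR(0)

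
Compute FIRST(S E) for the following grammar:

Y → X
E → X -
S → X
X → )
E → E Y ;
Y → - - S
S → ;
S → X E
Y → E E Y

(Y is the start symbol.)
{ ')', ';' }

FIRST sets of the non-terminals involved (from the grammar, by fixed-point iteration):
  FIRST(S) = { ')', ';' }

To compute FIRST(S E), process the symbols left to right:
Symbol S is a non-terminal. Add FIRST(S) \ {ε} = { ')', ';' }
S is not nullable (ε ∉ FIRST(S)), so stop here.
FIRST(S E) = { ')', ';' }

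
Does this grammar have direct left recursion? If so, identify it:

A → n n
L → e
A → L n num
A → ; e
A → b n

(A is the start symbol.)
A → n n: starts with n
L → e: starts with e
A → L n num: starts with L
A → ; e: starts with ';'
A → b n: starts with b

No direct left recursion found.

Answer: No direct left recursion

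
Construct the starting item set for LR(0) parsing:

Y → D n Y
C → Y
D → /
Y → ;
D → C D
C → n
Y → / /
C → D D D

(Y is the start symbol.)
{ [C → . D D D], [C → . Y], [C → . n], [D → . /], [D → . C D], [Y → . / /], [Y → . ;], [Y → . D n Y], [Y' → . Y] }

First, augment the grammar with Y' → Y
I₀ = CLOSURE({ [Y' → . Y] }):
  [Y' → . Y] has the dot before Y: add [Y → . D n Y], [Y → . ;], [Y → . / /]
  [Y → . D n Y] has the dot before D: add [D → . /], [D → . C D]
  [D → . C D] has the dot before C: add [C → . Y], [C → . n], [C → . D D D]
No further items can be added.

I₀ = { [C → . D D D], [C → . Y], [C → . n], [D → . /], [D → . C D], [Y → . / /], [Y → . ;], [Y → . D n Y], [Y' → . Y] }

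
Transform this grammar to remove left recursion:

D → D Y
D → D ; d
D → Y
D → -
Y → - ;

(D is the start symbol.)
D → Y D'
D → - D'
D' → Y D'
D' → ; d D'
D' → ε
Y → - ;

D is directly left-recursive. The standard transformation for
  A → A α₁ | ... | A α_m | β₁ | ... | β_n
is
  A  → β₁ A' | ... | β_n A'
  A' → α₁ A' | ... | α_m A' | ε

D → Y becomes D → Y D'
D → - becomes D → - D'
D → D Y becomes D' → Y D'
D → D ; d becomes D' → ; d D'
Add D' → ε

Productions for other non-terminals are unchanged:
  Y → - ;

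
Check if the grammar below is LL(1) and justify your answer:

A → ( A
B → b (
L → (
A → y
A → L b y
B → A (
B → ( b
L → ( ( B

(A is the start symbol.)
No. Predict set conflict for A: { '(' }

A grammar is LL(1) if for each non-terminal N with multiple productions, the predict sets of those productions are pairwise disjoint, where PREDICT(N → α) = (FIRST(α) \ {ε}) ∪ (FOLLOW(N) if α ⇒* ε).

Relevant sets:
  FIRST(L) = { '(' }
  FIRST(A) = { '(', 'y' }

For A:
  PREDICT(A → '(' A) = { '(' }
  PREDICT(A → y) = { 'y' }
  PREDICT(A → L b y) = { '(' }
For B:
  PREDICT(B → b '(') = { 'b' }
  PREDICT(B → A '(') = { '(', 'y' }
  PREDICT(B → '(' b) = { '(' }
For L:
  PREDICT(L → '(') = { '(' }
  PREDICT(L → '(' '(' B) = { '(' }

Conflict found: Predict set conflict for A: { '(' }
The grammar is NOT LL(1).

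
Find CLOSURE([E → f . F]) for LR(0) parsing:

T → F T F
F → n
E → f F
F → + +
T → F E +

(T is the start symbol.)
{ [E → f . F], [F → . + +], [F → . n] }

To compute CLOSURE, for each item [A → α.Bβ] where B is a non-terminal, add [B → .γ] for all productions B → γ; repeat for the newly added items until nothing changes.

Start with: [E → f . F]
  [E → f . F] has the dot before F: add [F → . n], [F → . + +]
No further items can be added.

CLOSURE = { [E → f . F], [F → . + +], [F → . n] }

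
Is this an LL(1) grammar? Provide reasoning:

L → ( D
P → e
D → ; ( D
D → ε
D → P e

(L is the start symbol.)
Relevant sets:
  FIRST(P) = { 'e' }
  FOLLOW(D) = { $ }

For D:
  PREDICT(D → ';' '(' D) = { ';' }
  PREDICT(D → ε) = { $ }
  PREDICT(D → P e) = { 'e' }
L, P have a single production, so nothing to check there.

All predict sets are disjoint. The grammar IS LL(1).

Answer: Yes, the grammar is LL(1).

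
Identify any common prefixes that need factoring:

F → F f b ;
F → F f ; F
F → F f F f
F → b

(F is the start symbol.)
Yes, F has productions with common prefix 'F f'

Left-factoring is needed when two productions for the same non-terminal
share a common prefix on the right-hand side.

Productions for F:
  F → F f b ;
  F → F f ; F
  F → F f F f
  F → b

Found common prefix 'F f' in productions for F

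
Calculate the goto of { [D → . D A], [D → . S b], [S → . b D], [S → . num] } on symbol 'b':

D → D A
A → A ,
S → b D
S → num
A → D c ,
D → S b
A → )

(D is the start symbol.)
{ [D → . D A], [D → . S b], [S → . b D], [S → . num], [S → b . D] }

GOTO(I, 'b') = CLOSURE({ [A → αX.β] : [A → α.Xβ] ∈ I, X = 'b' })

Items with dot before 'b', with the dot advanced:
  [S → . b D] → [S → b . D]
Closure of the advanced items:
  [S → b . D] has the dot before D: add [D → . D A], [D → . S b]
  [D → . S b] has the dot before S: add [S → . b D], [S → . num]

GOTO = { [D → . D A], [D → . S b], [S → . b D], [S → . num], [S → b . D] }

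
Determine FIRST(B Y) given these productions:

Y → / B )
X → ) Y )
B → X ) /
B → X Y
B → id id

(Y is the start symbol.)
{ ')', 'id' }

FIRST sets of the non-terminals involved (from the grammar, by fixed-point iteration):
  FIRST(B) = { ')', 'id' }

To compute FIRST(B Y), process the symbols left to right:
Symbol B is a non-terminal. Add FIRST(B) \ {ε} = { ')', 'id' }
B is not nullable (ε ∉ FIRST(B)), so stop here.
FIRST(B Y) = { ')', 'id' }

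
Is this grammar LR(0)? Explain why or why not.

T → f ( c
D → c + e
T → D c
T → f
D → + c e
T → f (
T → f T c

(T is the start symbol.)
A grammar is LR(0) if no state in the canonical LR(0) collection has:
  - both a shift item (dot before a terminal) and a complete item (shift-reduce conflict), or
  - two or more complete items (reduce-reduce conflict; the accept item [T' → T .] counts as a complete item here).

Augment with T' → T and build the canonical LR(0) collection (I0 = CLOSURE({[T' → . T]}), then GOTO on every symbol after a dot until no new states appear). It has 15 states:
  I0: { [D → . + c e], [D → . c + e], [T → . D c], [T → . f ( c], [T → . f (], [T → . f T c], [T → . f], [T' → . T] }  — shift
  I1: { [D → + . c e] }  — shift
  I2: { [T → D . c] }  — shift
  I3: { [T' → T .] }  — accept
  I4: { [D → c . + e] }  — shift
  I5: { [D → . + c e], [D → . c + e], [T → . D c], [T → . f ( c], [T → . f (], [T → . f T c], [T → . f], [T → f . ( c], [T → f . (], [T → f . T c], [T → f .] }  — shift, reduce
  I6: { [T → f ( . c], [T → f ( .] }  — shift, reduce
  I7: { [T → f T . c] }  — shift
  I8: { [T → f T c .] }  — reduce
  I9: { [T → f ( c .] }  — reduce
  I10: { [D → c + . e] }  — shift
  I11: { [D → c + e .] }  — reduce
  I12: { [T → D c .] }  — reduce
  I13: { [D → + c . e] }  — shift
  I14: { [D → + c e .] }  — reduce

Conflict in state I5:
  Shift-reduce conflict between [T → f .] and [D → . + c e]
So the grammar is NOT LR(0).

Answer: No. Shift-reduce conflict between [T → f .] and [D → . + c e]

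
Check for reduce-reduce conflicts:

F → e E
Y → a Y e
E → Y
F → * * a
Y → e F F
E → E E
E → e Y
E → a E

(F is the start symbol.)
Yes — I13: [E → Y .] vs [E → e Y .]

A reduce-reduce conflict occurs when an LR(0) state has two complete items [A → α .] and [B → β .] — both call for a reduction, and with no lookahead the parser cannot choose between them.

Augment with F' → F and build the canonical LR(0) collection (I0 = CLOSURE({[F' → . F]}), then GOTO on every symbol after a dot until no new states appear). It has 23 states:
  I0: { [F → . * * a], [F → . e E], [F' → . F] }  — shift
  I1: { [F → * . * a] }  — shift
  I2: { [F' → F .] }  — accept
  I3: { [E → . E E], [E → . Y], [E → . a E], [E → . e Y], [F → e . E], [Y → . a Y e], [Y → . e F F] }  — shift
  I4: { [E → . E E], [E → . Y], [E → . a E], [E → . e Y], [E → E . E], [F → e E .], [Y → . a Y e], [Y → . e F F] }  — shift, reduce
  I5: { [E → Y .] }  — reduce
  I6: { [E → . E E], [E → . Y], [E → . a E], [E → . e Y], [E → a . E], [Y → . a Y e], [Y → . e F F], [Y → a . Y e] }  — shift
  I7: { [E → e . Y], [F → . * * a], [F → . e E], [Y → . a Y e], [Y → . e F F], [Y → e . F F] }  — shift
  I8: { [F → . * * a], [F → . e E], [Y → e F . F] }  — shift
  I9: { [E → e Y .] }  — reduce
  I10: { [Y → . a Y e], [Y → . e F F], [Y → a . Y e] }  — shift
  I11: { [E → . E E], [E → . Y], [E → . a E], [E → . e Y], [F → . * * a], [F → . e E], [F → e . E], [Y → . a Y e], [Y → . e F F], [Y → e . F F] }  — shift
  I12: { [E → . E E], [E → . Y], [E → . a E], [E → . e Y], [E → e . Y], [F → . * * a], [F → . e E], [F → e . E], [Y → . a Y e], [Y → . e F F], [Y → e . F F] }  — shift
  I13: { [E → Y .], [E → e Y .] }  — 2 reduces
  I14: { [Y → a Y . e] }  — shift
  I15: { [F → . * * a], [F → . e E], [Y → e . F F] }  — shift
  I16: { [Y → a Y e .] }  — reduce
  I17: { [Y → e F F .] }  — reduce
  I18: { [E → . E E], [E → . Y], [E → . a E], [E → . e Y], [E → E . E], [E → a E .], [Y → . a Y e], [Y → . e F F] }  — shift, reduce
  I19: { [E → Y .], [Y → a Y . e] }  — shift, reduce
  I20: { [E → . E E], [E → . Y], [E → . a E], [E → . e Y], [E → E . E], [E → E E .], [Y → . a Y e], [Y → . e F F] }  — shift, reduce
  I21: { [F → * * . a] }  — shift
  I22: { [F → * * a .] }  — reduce

I13 contains complete items [E → Y .], [E → e Y .] — reduce-reduce conflict.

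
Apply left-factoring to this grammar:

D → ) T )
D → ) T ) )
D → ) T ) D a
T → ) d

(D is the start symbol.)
Left-factoring transforms A → αβ₁ | αβ₂ into A → αA' and A' → β₁ | β₂
(α is the longest common prefix among the alternatives). Repeat until
no nonterminal has two alternatives with a common prefix.

Round 1: D has alternatives sharing prefix ') T )'. Introduce D': D → ) T ) D'
  Add: D' → ε
  Add: D' → )
  Add: D' → D a

No remaining common prefixes — done.

Resulting grammar:
D → ) T ) D'
D' → ε
D' → )
D' → D a
T → ) d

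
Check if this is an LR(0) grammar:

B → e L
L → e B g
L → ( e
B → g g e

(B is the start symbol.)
A grammar is LR(0) if no state in the canonical LR(0) collection has:
  - both a shift item (dot before a terminal) and a complete item (shift-reduce conflict), or
  - two or more complete items (reduce-reduce conflict; the accept item [B' → B .] counts as a complete item here).

Augment with B' → B and build the canonical LR(0) collection (I0 = CLOSURE({[B' → . B]}), then GOTO on every symbol after a dot until no new states appear). It has 12 states:
  I0: { [B → . e L], [B → . g g e], [B' → . B] }  — shift
  I1: { [B' → B .] }  — accept
  I2: { [B → e . L], [L → . ( e], [L → . e B g] }  — shift
  I3: { [B → g . g e] }  — shift
  I4: { [B → g g . e] }  — shift
  I5: { [B → g g e .] }  — reduce
  I6: { [L → ( . e] }  — shift
  I7: { [B → e L .] }  — reduce
  I8: { [B → . e L], [B → . g g e], [L → e . B g] }  — shift
  I9: { [L → e B . g] }  — shift
  I10: { [L → e B g .] }  — reduce
  I11: { [L → ( e .] }  — reduce

Every state is either a pure shift/goto state or contains exactly one complete item and nothing to shift — no conflicts. The grammar is LR(0).

Answer: Yes, the grammar is LR(0)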